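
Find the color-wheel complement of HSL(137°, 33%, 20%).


Complement = opposite side of color wheel = hue + 180°
H' = (137 + 180) mod 360 = 317°
S and L unchanged.
= HSL(317°, 33%, 20%)


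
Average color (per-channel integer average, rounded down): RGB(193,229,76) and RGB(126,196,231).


Midpoint: each channel = ⌊(C₁+C₂)/2⌋
R: ⌊(193+126)/2⌋ = 159
G: ⌊(229+196)/2⌋ = 212
B: ⌊(76+231)/2⌋ = 153
= RGB(159, 212, 153)


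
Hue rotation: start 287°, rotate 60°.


New hue = (H + rotation) mod 360
New hue = (287 + 60) mod 360
= 347 mod 360
= 347°


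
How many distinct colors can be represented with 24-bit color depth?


Colors = 2^bits = 2^24
= 16,777,216 colors


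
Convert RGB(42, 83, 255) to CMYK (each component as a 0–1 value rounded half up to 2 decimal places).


R'=42/255≈0.1647, G'=83/255≈0.3255, B'=255/255≈1.0000
K = 1 - max(R',G',B') = 1 - 255/255 = 0/255 = 0 → 0.00
(1-R'-K)/(1-K) simplifies to (max-R)/max with max = 255:
C = (255-42)/255 = 213/255 = 0.83529… → 0.84
M = (255-83)/255 = 172/255 = 0.67450… → 0.67
Y = (255-255)/255 = 0/255 = 0 → 0.00
= CMYK(0.84, 0.67, 0.00, 0.00)


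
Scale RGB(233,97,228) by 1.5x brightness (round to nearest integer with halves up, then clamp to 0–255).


Multiply each channel by 1.5, round half up, clamp to [0, 255]
R: 233×1.5 = 349.5 → round → 350 → clamp → 255
G: 97×1.5 = 145.5 → round → 146
B: 228×1.5 = 342 → clamp → 255
= RGB(255, 146, 255)


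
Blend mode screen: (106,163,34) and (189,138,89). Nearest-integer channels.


Screen: C = 255 - (255-A)×(255-B)/255, rounded to nearest integer
R: 255 - (255-106)×(255-189)/255 = 255 - 9834/255 ≈ 255 - 38.565 = 216.435 → 216
G: 255 - (255-163)×(255-138)/255 = 255 - 10764/255 ≈ 255 - 42.212 = 212.788 → 213
B: 255 - (255-34)×(255-89)/255 = 255 - 36686/255 ≈ 255 - 143.867 = 111.133 → 111
= RGB(216, 213, 111)


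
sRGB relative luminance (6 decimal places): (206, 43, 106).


Linearize each channel (sRGB transfer function): c = v/255; c_lin = c/12.92 if c ≤ 0.04045, else ((c+0.055)/1.055)^2.4
  R: 206/255 ≈ 0.807843 > 0.04045 → ((0.807843+0.055)/1.055)^2.4 ≈ 0.617207
  G: 43/255 ≈ 0.168627 > 0.04045 → ((0.168627+0.055)/1.055)^2.4 ≈ 0.024158
  B: 106/255 ≈ 0.415686 > 0.04045 → ((0.415686+0.055)/1.055)^2.4 ≈ 0.144128
R_lin = 0.617207, G_lin = 0.024158, B_lin = 0.144128
L = 0.2126×R + 0.7152×G + 0.0722×B
L = 0.2126×0.617207 + 0.7152×0.024158 + 0.0722×0.144128
L ≈ 0.158902


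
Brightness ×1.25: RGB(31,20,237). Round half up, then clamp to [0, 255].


Multiply each channel by 1.25, round half up, clamp to [0, 255]
R: 31×1.25 = 38.75 → round → 39
G: 20×1.25 = 25
B: 237×1.25 = 296.25 → round → 296 → clamp → 255
= RGB(39, 25, 255)


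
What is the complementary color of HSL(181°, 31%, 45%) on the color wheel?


Complement = opposite side of color wheel = hue + 180°
H' = (181 + 180) mod 360 = 1°
S and L unchanged.
= HSL(1°, 31%, 45%)


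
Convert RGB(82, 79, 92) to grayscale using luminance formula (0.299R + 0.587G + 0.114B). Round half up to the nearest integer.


Gray = 0.299×R + 0.587×G + 0.114×B
Gray = 0.299×82 + 0.587×79 + 0.114×92
Gray = 24.518 + 46.373 + 10.488
Gray = 81.379 → round half up → 81
Gray = 81


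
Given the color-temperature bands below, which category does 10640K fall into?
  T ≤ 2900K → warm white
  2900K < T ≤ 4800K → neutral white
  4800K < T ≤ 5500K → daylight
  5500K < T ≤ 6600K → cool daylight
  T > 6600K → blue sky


Temperature: 10640K
10640K > 6600K → blue sky
Classification: blue sky


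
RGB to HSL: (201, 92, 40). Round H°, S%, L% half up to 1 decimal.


Normalize: R'=201/255≈0.7882, G'=92/255≈0.3608, B'=40/255≈0.1569
Max=201/255, Min=40/255, Δ=Max-Min=161/255
L = (Max+Min)/2 = (201+40)/510 = 241/510 = 0.47254… → L = 47.3%
L ≤ 0.5 → S = Δ/(Max+Min) = 161/(201+40) = 161/241 = 0.66804… → S = 66.8%
(the 1/255 factors cancel in S and H, so raw channel differences can be used)
Max is R' → H = 60 × (((G-B)/Δ) mod 6) = 60 × (((92-40)/161) mod 6)
  52/161 = 0.3229…
  H = 60 × 0.3229… = 19.378…° → H = 19.4°
= HSL(19.4°, 66.8%, 47.3%)


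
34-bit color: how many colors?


Colors = 2^bits = 2^34
= 17,179,869,184 colors


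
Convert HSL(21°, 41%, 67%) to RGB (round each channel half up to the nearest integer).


H=21°, S=0.41, L=0.67
C = (1-|2L-1|)×S = (1-|0.34|)×0.41 = 0.2706
H' = H/60 = 21/60 ≈ 0.3500; X = C×(1-|H' mod 2 - 1|) = 0.09471
m = L - C/2 = 0.67 - 0.1353 = 0.5347
Sector ⌊H'⌋ = 0 → (R',G',B') = (0.2706, 0.09471, 0.0)
RGB = ((R'+m)×255, (G'+m)×255, (B'+m)×255) = (205.3515, 160.49955, 136.3485)
Round half up → RGB(205, 160, 136)


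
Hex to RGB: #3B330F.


3B → 59 (R)
33 → 51 (G)
0F → 15 (B)
= RGB(59, 51, 15)


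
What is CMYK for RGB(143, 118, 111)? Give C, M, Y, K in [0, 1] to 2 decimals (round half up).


R'=143/255≈0.5608, G'=118/255≈0.4627, B'=111/255≈0.4353
K = 1 - max(R',G',B') = 1 - 143/255 = 112/255 = 0.43921… → 0.44
(1-R'-K)/(1-K) simplifies to (max-R)/max with max = 143:
C = (143-143)/143 = 0/143 = 0 → 0.00
M = (143-118)/143 = 25/143 = 0.17482… → 0.17
Y = (143-111)/143 = 32/143 = 0.22377… → 0.22
= CMYK(0.00, 0.17, 0.22, 0.44)


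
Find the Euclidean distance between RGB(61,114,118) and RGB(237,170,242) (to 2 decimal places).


d = √[(R₁-R₂)² + (G₁-G₂)² + (B₁-B₂)²]
d = √[(61-237)² + (114-170)² + (118-242)²]
d = √[30976 + 3136 + 15376]
d = √49488
d ≈ 222.46


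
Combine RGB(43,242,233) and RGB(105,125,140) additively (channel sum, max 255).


Additive: each channel = min(255, C₁+C₂)
R: 43+105 = 148 → 148
G: 242+125 = 367 → 255
B: 233+140 = 373 → 255
= RGB(148, 255, 255)


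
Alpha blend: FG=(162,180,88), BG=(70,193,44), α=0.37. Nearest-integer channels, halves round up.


C = α×F + (1-α)×B, with 1-α = 0.63
R: 0.37×162 + 0.63×70 = 59.94 + 44.10 = 104.04 → 104
G: 0.37×180 + 0.63×193 = 66.60 + 121.59 = 188.19 → 188
B: 0.37×88 + 0.63×44 = 32.56 + 27.72 = 60.28 → 60
= RGB(104, 188, 60)


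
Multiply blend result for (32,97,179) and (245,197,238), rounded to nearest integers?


Multiply: C = A×B/255, rounded to nearest integer
R: 32×245/255 = 7840/255 ≈ 30.745 → 31
G: 97×197/255 = 19109/255 ≈ 74.937 → 75
B: 179×238/255 = 42602/255 ≈ 167.067 → 167
= RGB(31, 75, 167)


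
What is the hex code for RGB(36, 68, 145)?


R = 36 → 24 (hex)
G = 68 → 44 (hex)
B = 145 → 91 (hex)
Hex = #244491


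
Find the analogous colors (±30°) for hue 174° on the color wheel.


Base hue: 174°
Left analog: (174 - 30) mod 360 = 144°
Right analog: (174 + 30) mod 360 = 204°
Analogous hues = 144° and 204°


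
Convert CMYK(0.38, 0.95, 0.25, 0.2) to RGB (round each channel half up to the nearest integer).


R = 255 × (1-C) × (1-K) = 255 × 0.62 × 0.80 = 126.48 → 126
G = 255 × (1-M) × (1-K) = 255 × 0.05 × 0.80 = 10.2 → 10
B = 255 × (1-Y) × (1-K) = 255 × 0.75 × 0.80 = 153
= RGB(126, 10, 153)


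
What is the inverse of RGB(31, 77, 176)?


Invert: (255-R, 255-G, 255-B)
R: 255-31 = 224
G: 255-77 = 178
B: 255-176 = 79
= RGB(224, 178, 79)


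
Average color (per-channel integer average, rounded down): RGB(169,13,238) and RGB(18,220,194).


Midpoint: each channel = ⌊(C₁+C₂)/2⌋
R: ⌊(169+18)/2⌋ = 93
G: ⌊(13+220)/2⌋ = 116
B: ⌊(238+194)/2⌋ = 216
= RGB(93, 116, 216)


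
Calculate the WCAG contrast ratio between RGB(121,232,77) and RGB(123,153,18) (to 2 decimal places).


Linearize each sRGB channel c=v/255: c/12.92 if c ≤ 0.04045 else ((c+0.055)/1.055)^2.4
L = 0.2126×R_lin + 0.7152×G_lin + 0.0722×B_lin
Color 1 (121,232,77):
  R=121: 121/255≈0.4745 > 0.04045 → ((0.4745+0.055)/1.055)^2.4 ≈ 0.19120
  G=232: 232/255≈0.9098 > 0.04045 → ((0.9098+0.055)/1.055)^2.4 ≈ 0.80695
  B=77: 77/255≈0.3020 > 0.04045 → ((0.3020+0.055)/1.055)^2.4 ≈ 0.07421
  L1 = 0.2126×0.19120 + 0.7152×0.80695 + 0.0722×0.07421 ≈ 0.62314
Color 2 (123,153,18):
  R=123: 123/255≈0.4824 > 0.04045 → ((0.4824+0.055)/1.055)^2.4 ≈ 0.19807
  G=153: 153/255≈0.6000 > 0.04045 → ((0.6000+0.055)/1.055)^2.4 ≈ 0.31855
  B=18: 18/255≈0.0706 > 0.04045 → ((0.0706+0.055)/1.055)^2.4 ≈ 0.00605
  L2 = 0.2126×0.19807 + 0.7152×0.31855 + 0.0722×0.00605 ≈ 0.27037
Lighter = 0.62314, Darker = 0.27037
Ratio = (L_lighter + 0.05) / (L_darker + 0.05)
Ratio = (0.62314 + 0.05) / (0.27037 + 0.05) = 0.67314 / 0.32037 ≈ 2.1011
Ratio ≈ 2.10:1


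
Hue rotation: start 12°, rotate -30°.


New hue = (H + rotation) mod 360
New hue = (12 -30) mod 360
= -18 mod 360
= 342°


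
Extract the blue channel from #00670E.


Color: #00670E
R = 00 = 0
G = 67 = 103
B = 0E = 14
Blue = 14


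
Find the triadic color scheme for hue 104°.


Triadic: equally spaced at 120° intervals
H1 = 104°
H2 = (104 + 120) mod 360 = 224°
H3 = (104 + 240) mod 360 = 344°
Triadic = 104°, 224°, 344°


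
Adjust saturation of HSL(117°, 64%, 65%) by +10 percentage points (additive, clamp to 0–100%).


Original S = 64%
Adjustment = +10 percentage points
New S = 64 + (10) = 74
Clamp to [0, 100] → 74
= HSL(117°, 74%, 65%)


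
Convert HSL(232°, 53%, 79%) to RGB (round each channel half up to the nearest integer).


H=232°, S=0.53, L=0.79
C = (1-|2L-1|)×S = (1-|0.58|)×0.53 = 0.2226
H' = H/60 = 232/60 ≈ 3.8667; X = C×(1-|H' mod 2 - 1|) = 0.02968
m = L - C/2 = 0.79 - 0.1113 = 0.6787
Sector ⌊H'⌋ = 3 → (R',G',B') = (0.0, 0.02968, 0.2226)
RGB = ((R'+m)×255, (G'+m)×255, (B'+m)×255) = (173.0685, 180.6369, 229.8315)
Round half up → RGB(173, 181, 230)


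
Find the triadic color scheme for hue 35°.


Triadic: equally spaced at 120° intervals
H1 = 35°
H2 = (35 + 120) mod 360 = 155°
H3 = (35 + 240) mod 360 = 275°
Triadic = 35°, 155°, 275°


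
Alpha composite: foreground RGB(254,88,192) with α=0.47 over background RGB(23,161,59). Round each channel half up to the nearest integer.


C = α×F + (1-α)×B, with 1-α = 0.53
R: 0.47×254 + 0.53×23 = 119.38 + 12.19 = 131.57 → 132
G: 0.47×88 + 0.53×161 = 41.36 + 85.33 = 126.69 → 127
B: 0.47×192 + 0.53×59 = 90.24 + 31.27 = 121.51 → 122
= RGB(132, 127, 122)


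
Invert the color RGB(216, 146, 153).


Invert: (255-R, 255-G, 255-B)
R: 255-216 = 39
G: 255-146 = 109
B: 255-153 = 102
= RGB(39, 109, 102)


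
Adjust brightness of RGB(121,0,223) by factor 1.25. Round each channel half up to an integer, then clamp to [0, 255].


Multiply each channel by 1.25, round half up, clamp to [0, 255]
R: 121×1.25 = 151.25 → round → 151
G: 0×1.25 = 0
B: 223×1.25 = 278.75 → round → 279 → clamp → 255
= RGB(151, 0, 255)


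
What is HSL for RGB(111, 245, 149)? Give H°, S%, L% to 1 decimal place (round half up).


Normalize: R'=111/255≈0.4353, G'=245/255≈0.9608, B'=149/255≈0.5843
Max=245/255, Min=111/255, Δ=Max-Min=134/255
L = (Max+Min)/2 = (245+111)/510 = 356/510 = 0.69803… → L = 69.8%
L > 0.5 → S = Δ/(2-Max-Min) = 134/(510-245-111) = 134/154 = 0.87012… → S = 87.0%
(the 1/255 factors cancel in S and H, so raw channel differences can be used)
Max is G' → H = 60 × ((B-R)/Δ + 2) = 60 × ((149-111)/134 + 2)
  38/134 + 2 = 0.2835… + 2 = 2.2835…
  H = 60 × 2.2835… = 137.014…° → H = 137.0°
= HSL(137.0°, 87.0%, 69.8%)


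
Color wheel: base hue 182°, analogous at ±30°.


Base hue: 182°
Left analog: (182 - 30) mod 360 = 152°
Right analog: (182 + 30) mod 360 = 212°
Analogous hues = 152° and 212°


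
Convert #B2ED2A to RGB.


B2 → 178 (R)
ED → 237 (G)
2A → 42 (B)
= RGB(178, 237, 42)


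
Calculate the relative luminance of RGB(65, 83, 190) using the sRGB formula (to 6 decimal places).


Linearize each channel (sRGB transfer function): c = v/255; c_lin = c/12.92 if c ≤ 0.04045, else ((c+0.055)/1.055)^2.4
  R: 65/255 ≈ 0.254902 > 0.04045 → ((0.254902+0.055)/1.055)^2.4 ≈ 0.052861
  G: 83/255 ≈ 0.325490 > 0.04045 → ((0.325490+0.055)/1.055)^2.4 ≈ 0.086500
  B: 190/255 ≈ 0.745098 > 0.04045 → ((0.745098+0.055)/1.055)^2.4 ≈ 0.514918
R_lin = 0.052861, G_lin = 0.086500, B_lin = 0.514918
L = 0.2126×R + 0.7152×G + 0.0722×B
L = 0.2126×0.052861 + 0.7152×0.086500 + 0.0722×0.514918
L ≈ 0.110280


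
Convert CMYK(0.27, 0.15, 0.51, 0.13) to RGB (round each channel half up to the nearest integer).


R = 255 × (1-C) × (1-K) = 255 × 0.73 × 0.87 = 161.9505 → 162
G = 255 × (1-M) × (1-K) = 255 × 0.85 × 0.87 = 188.5725 → 189
B = 255 × (1-Y) × (1-K) = 255 × 0.49 × 0.87 = 108.7065 → 109
= RGB(162, 189, 109)


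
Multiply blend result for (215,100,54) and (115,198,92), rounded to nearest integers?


Multiply: C = A×B/255, rounded to nearest integer
R: 215×115/255 = 24725/255 ≈ 96.961 → 97
G: 100×198/255 = 19800/255 ≈ 77.647 → 78
B: 54×92/255 = 4968/255 ≈ 19.482 → 19
= RGB(97, 78, 19)


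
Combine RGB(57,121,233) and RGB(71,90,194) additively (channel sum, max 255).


Additive: each channel = min(255, C₁+C₂)
R: 57+71 = 128 → 128
G: 121+90 = 211 → 211
B: 233+194 = 427 → 255
= RGB(128, 211, 255)


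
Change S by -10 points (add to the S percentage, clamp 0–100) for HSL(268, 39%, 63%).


Original S = 39%
Adjustment = -10 percentage points
New S = 39 + (-10) = 29
Clamp to [0, 100] → 29
= HSL(268°, 29%, 63%)


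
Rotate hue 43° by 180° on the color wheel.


New hue = (H + rotation) mod 360
New hue = (43 + 180) mod 360
= 223 mod 360
= 223°


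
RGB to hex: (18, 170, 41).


R = 18 → 12 (hex)
G = 170 → AA (hex)
B = 41 → 29 (hex)
Hex = #12AA29


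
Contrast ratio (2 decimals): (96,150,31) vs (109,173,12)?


Linearize each sRGB channel c=v/255: c/12.92 if c ≤ 0.04045 else ((c+0.055)/1.055)^2.4
L = 0.2126×R_lin + 0.7152×G_lin + 0.0722×B_lin
Color 1 (96,150,31):
  R=96: 96/255≈0.3765 > 0.04045 → ((0.3765+0.055)/1.055)^2.4 ≈ 0.11697
  G=150: 150/255≈0.5882 > 0.04045 → ((0.5882+0.055)/1.055)^2.4 ≈ 0.30499
  B=31: 31/255≈0.1216 > 0.04045 → ((0.1216+0.055)/1.055)^2.4 ≈ 0.01370
  L1 = 0.2126×0.11697 + 0.7152×0.30499 + 0.0722×0.01370 ≈ 0.24398
Color 2 (109,173,12):
  R=109: 109/255≈0.4275 > 0.04045 → ((0.4275+0.055)/1.055)^2.4 ≈ 0.15293
  G=173: 173/255≈0.6784 > 0.04045 → ((0.6784+0.055)/1.055)^2.4 ≈ 0.41789
  B=12: 12/255≈0.0471 > 0.04045 → ((0.0471+0.055)/1.055)^2.4 ≈ 0.00368
  L2 = 0.2126×0.15293 + 0.7152×0.41789 + 0.0722×0.00368 ≈ 0.33165
Lighter = 0.33165, Darker = 0.24398
Ratio = (L_lighter + 0.05) / (L_darker + 0.05)
Ratio = (0.33165 + 0.05) / (0.24398 + 0.05) = 0.38165 / 0.29398 ≈ 1.2982
Ratio ≈ 1.30:1


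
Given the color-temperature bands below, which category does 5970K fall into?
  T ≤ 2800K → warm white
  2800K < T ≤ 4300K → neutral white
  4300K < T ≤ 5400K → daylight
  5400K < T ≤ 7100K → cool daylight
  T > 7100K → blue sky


Temperature: 5970K
5400K < 5970K ≤ 7100K → cool daylight
Classification: cool daylight


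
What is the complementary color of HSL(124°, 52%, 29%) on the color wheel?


Complement = opposite side of color wheel = hue + 180°
H' = (124 + 180) mod 360 = 304°
S and L unchanged.
= HSL(304°, 52%, 29%)


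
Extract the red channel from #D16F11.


Color: #D16F11
R = D1 = 209
G = 6F = 111
B = 11 = 17
Red = 209


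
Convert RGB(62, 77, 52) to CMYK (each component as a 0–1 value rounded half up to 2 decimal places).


R'=62/255≈0.2431, G'=77/255≈0.3020, B'=52/255≈0.2039
K = 1 - max(R',G',B') = 1 - 77/255 = 178/255 = 0.69803… → 0.70
(1-R'-K)/(1-K) simplifies to (max-R)/max with max = 77:
C = (77-62)/77 = 15/77 = 0.19480… → 0.19
M = (77-77)/77 = 0/77 = 0 → 0.00
Y = (77-52)/77 = 25/77 = 0.32467… → 0.32
= CMYK(0.19, 0.00, 0.32, 0.70)


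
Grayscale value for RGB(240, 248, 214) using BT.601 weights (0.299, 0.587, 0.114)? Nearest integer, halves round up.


Gray = 0.299×R + 0.587×G + 0.114×B
Gray = 0.299×240 + 0.587×248 + 0.114×214
Gray = 71.760 + 145.576 + 24.396
Gray = 241.732 → round half up → 242
Gray = 242


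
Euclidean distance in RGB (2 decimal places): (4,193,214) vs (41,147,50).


d = √[(R₁-R₂)² + (G₁-G₂)² + (B₁-B₂)²]
d = √[(4-41)² + (193-147)² + (214-50)²]
d = √[1369 + 2116 + 26896]
d = √30381
d ≈ 174.30


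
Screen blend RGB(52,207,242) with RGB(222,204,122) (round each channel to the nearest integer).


Screen: C = 255 - (255-A)×(255-B)/255, rounded to nearest integer
R: 255 - (255-52)×(255-222)/255 = 255 - 6699/255 ≈ 255 - 26.271 = 228.729 → 229
G: 255 - (255-207)×(255-204)/255 = 255 - 2448/255 ≈ 255 - 9.600 = 245.400 → 245
B: 255 - (255-242)×(255-122)/255 = 255 - 1729/255 ≈ 255 - 6.780 = 248.220 → 248
= RGB(229, 245, 248)


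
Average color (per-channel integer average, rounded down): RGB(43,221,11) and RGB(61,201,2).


Midpoint: each channel = ⌊(C₁+C₂)/2⌋
R: ⌊(43+61)/2⌋ = 52
G: ⌊(221+201)/2⌋ = 211
B: ⌊(11+2)/2⌋ = 6
= RGB(52, 211, 6)


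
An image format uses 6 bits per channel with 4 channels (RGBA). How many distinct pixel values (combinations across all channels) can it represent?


Total bits = 6 bits/channel × 4 channels = 24 bits
Distinct pixel values = 2^24
= 16,777,216 pixel values


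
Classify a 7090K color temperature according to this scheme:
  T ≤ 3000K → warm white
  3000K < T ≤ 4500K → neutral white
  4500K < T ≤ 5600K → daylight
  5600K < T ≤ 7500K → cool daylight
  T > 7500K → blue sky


Temperature: 7090K
5600K < 7090K ≤ 7500K → cool daylight
Classification: cool daylight


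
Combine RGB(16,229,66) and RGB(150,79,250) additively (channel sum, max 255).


Additive: each channel = min(255, C₁+C₂)
R: 16+150 = 166 → 166
G: 229+79 = 308 → 255
B: 66+250 = 316 → 255
= RGB(166, 255, 255)


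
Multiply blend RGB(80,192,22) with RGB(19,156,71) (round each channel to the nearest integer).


Multiply: C = A×B/255, rounded to nearest integer
R: 80×19/255 = 1520/255 ≈ 5.961 → 6
G: 192×156/255 = 29952/255 ≈ 117.459 → 117
B: 22×71/255 = 1562/255 ≈ 6.125 → 6
= RGB(6, 117, 6)


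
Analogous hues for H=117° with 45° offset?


Base hue: 117°
Left analog: (117 - 45) mod 360 = 72°
Right analog: (117 + 45) mod 360 = 162°
Analogous hues = 72° and 162°


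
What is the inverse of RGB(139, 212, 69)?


Invert: (255-R, 255-G, 255-B)
R: 255-139 = 116
G: 255-212 = 43
B: 255-69 = 186
= RGB(116, 43, 186)


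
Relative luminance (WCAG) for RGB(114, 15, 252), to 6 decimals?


Linearize each channel (sRGB transfer function): c = v/255; c_lin = c/12.92 if c ≤ 0.04045, else ((c+0.055)/1.055)^2.4
  R: 114/255 ≈ 0.447059 > 0.04045 → ((0.447059+0.055)/1.055)^2.4 ≈ 0.168269
  G: 15/255 ≈ 0.058824 > 0.04045 → ((0.058824+0.055)/1.055)^2.4 ≈ 0.004777
  B: 252/255 ≈ 0.988235 > 0.04045 → ((0.988235+0.055)/1.055)^2.4 ≈ 0.973445
R_lin = 0.168269, G_lin = 0.004777, B_lin = 0.973445
L = 0.2126×R + 0.7152×G + 0.0722×B
L = 0.2126×0.168269 + 0.7152×0.004777 + 0.0722×0.973445
L ≈ 0.109473


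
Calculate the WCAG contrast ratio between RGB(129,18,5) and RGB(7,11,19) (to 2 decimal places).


Linearize each sRGB channel c=v/255: c/12.92 if c ≤ 0.04045 else ((c+0.055)/1.055)^2.4
L = 0.2126×R_lin + 0.7152×G_lin + 0.0722×B_lin
Color 1 (129,18,5):
  R=129: 129/255≈0.5059 > 0.04045 → ((0.5059+0.055)/1.055)^2.4 ≈ 0.21953
  G=18: 18/255≈0.0706 > 0.04045 → ((0.0706+0.055)/1.055)^2.4 ≈ 0.00605
  B=5: 5/255≈0.0196 ≤ 0.04045 → 0.0196/12.92 ≈ 0.00152
  L1 = 0.2126×0.21953 + 0.7152×0.00605 + 0.0722×0.00152 ≈ 0.05111
Color 2 (7,11,19):
  R=7: 7/255≈0.0275 ≤ 0.04045 → 0.0275/12.92 ≈ 0.00212
  G=11: 11/255≈0.0431 > 0.04045 → ((0.0431+0.055)/1.055)^2.4 ≈ 0.00335
  B=19: 19/255≈0.0745 > 0.04045 → ((0.0745+0.055)/1.055)^2.4 ≈ 0.00651
  L2 = 0.2126×0.00212 + 0.7152×0.00335 + 0.0722×0.00651 ≈ 0.00332
Lighter = 0.05111, Darker = 0.00332
Ratio = (L_lighter + 0.05) / (L_darker + 0.05)
Ratio = (0.05111 + 0.05) / (0.00332 + 0.05) = 0.10111 / 0.05332 ≈ 1.8964
Ratio ≈ 1.90:1


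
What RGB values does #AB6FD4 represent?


AB → 171 (R)
6F → 111 (G)
D4 → 212 (B)
= RGB(171, 111, 212)


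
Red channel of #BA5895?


Color: #BA5895
R = BA = 186
G = 58 = 88
B = 95 = 149
Red = 186


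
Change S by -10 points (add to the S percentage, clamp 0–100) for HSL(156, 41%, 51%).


Original S = 41%
Adjustment = -10 percentage points
New S = 41 + (-10) = 31
Clamp to [0, 100] → 31
= HSL(156°, 31%, 51%)


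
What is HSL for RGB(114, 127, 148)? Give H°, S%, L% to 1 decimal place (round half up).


Normalize: R'=114/255≈0.4471, G'=127/255≈0.4980, B'=148/255≈0.5804
Max=148/255, Min=114/255, Δ=Max-Min=34/255
L = (Max+Min)/2 = (148+114)/510 = 262/510 = 0.51372… → L = 51.4%
L > 0.5 → S = Δ/(2-Max-Min) = 34/(510-148-114) = 34/248 = 0.13709… → S = 13.7%
(the 1/255 factors cancel in S and H, so raw channel differences can be used)
Max is B' → H = 60 × ((R-G)/Δ + 4) = 60 × ((114-127)/34 + 4)
  -13/34 + 4 = -0.3823… + 4 = 3.6176…
  H = 60 × 3.6176… = 217.058…° → H = 217.1°
= HSL(217.1°, 13.7%, 51.4%)


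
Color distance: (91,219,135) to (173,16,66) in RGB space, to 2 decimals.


d = √[(R₁-R₂)² + (G₁-G₂)² + (B₁-B₂)²]
d = √[(91-173)² + (219-16)² + (135-66)²]
d = √[6724 + 41209 + 4761]
d = √52694
d ≈ 229.55


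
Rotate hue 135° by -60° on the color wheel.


New hue = (H + rotation) mod 360
New hue = (135 -60) mod 360
= 75 mod 360
= 75°


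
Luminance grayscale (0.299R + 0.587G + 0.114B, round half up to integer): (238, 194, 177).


Gray = 0.299×R + 0.587×G + 0.114×B
Gray = 0.299×238 + 0.587×194 + 0.114×177
Gray = 71.162 + 113.878 + 20.178
Gray = 205.218 → round half up → 205
Gray = 205


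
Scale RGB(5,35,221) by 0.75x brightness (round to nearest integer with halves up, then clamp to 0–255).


Multiply each channel by 0.75, round half up, clamp to [0, 255]
R: 5×0.75 = 3.75 → round → 4
G: 35×0.75 = 26.25 → round → 26
B: 221×0.75 = 165.75 → round → 166
= RGB(4, 26, 166)


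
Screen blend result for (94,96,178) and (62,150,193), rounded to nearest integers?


Screen: C = 255 - (255-A)×(255-B)/255, rounded to nearest integer
R: 255 - (255-94)×(255-62)/255 = 255 - 31073/255 ≈ 255 - 121.855 = 133.145 → 133
G: 255 - (255-96)×(255-150)/255 = 255 - 16695/255 ≈ 255 - 65.471 = 189.529 → 190
B: 255 - (255-178)×(255-193)/255 = 255 - 4774/255 ≈ 255 - 18.722 = 236.278 → 236
= RGB(133, 190, 236)


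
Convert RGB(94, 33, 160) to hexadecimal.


R = 94 → 5E (hex)
G = 33 → 21 (hex)
B = 160 → A0 (hex)
Hex = #5E21A0


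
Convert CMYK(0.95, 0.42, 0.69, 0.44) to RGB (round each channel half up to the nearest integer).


R = 255 × (1-C) × (1-K) = 255 × 0.05 × 0.56 = 7.14 → 7
G = 255 × (1-M) × (1-K) = 255 × 0.58 × 0.56 = 82.824 → 83
B = 255 × (1-Y) × (1-K) = 255 × 0.31 × 0.56 = 44.268 → 44
= RGB(7, 83, 44)


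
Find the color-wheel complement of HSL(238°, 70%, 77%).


Complement = opposite side of color wheel = hue + 180°
H' = (238 + 180) mod 360 = 58°
S and L unchanged.
= HSL(58°, 70%, 77%)


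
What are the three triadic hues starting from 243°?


Triadic: equally spaced at 120° intervals
H1 = 243°
H2 = (243 + 120) mod 360 = 3°
H3 = (243 + 240) mod 360 = 123°
Triadic = 243°, 3°, 123°


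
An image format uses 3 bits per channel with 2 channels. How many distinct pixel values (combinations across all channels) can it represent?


Total bits = 3 bits/channel × 2 channels = 6 bits
Distinct pixel values = 2^6
= 64 pixel values


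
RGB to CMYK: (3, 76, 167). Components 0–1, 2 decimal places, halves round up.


R'=3/255≈0.0118, G'=76/255≈0.2980, B'=167/255≈0.6549
K = 1 - max(R',G',B') = 1 - 167/255 = 88/255 = 0.34509… → 0.35
(1-R'-K)/(1-K) simplifies to (max-R)/max with max = 167:
C = (167-3)/167 = 164/167 = 0.98203… → 0.98
M = (167-76)/167 = 91/167 = 0.54491… → 0.54
Y = (167-167)/167 = 0/167 = 0 → 0.00
= CMYK(0.98, 0.54, 0.00, 0.35)


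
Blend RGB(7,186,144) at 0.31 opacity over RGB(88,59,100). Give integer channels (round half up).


C = α×F + (1-α)×B, with 1-α = 0.69
R: 0.31×7 + 0.69×88 = 2.17 + 60.72 = 62.89 → 63
G: 0.31×186 + 0.69×59 = 57.66 + 40.71 = 98.37 → 98
B: 0.31×144 + 0.69×100 = 44.64 + 69.00 = 113.64 → 114
= RGB(63, 98, 114)


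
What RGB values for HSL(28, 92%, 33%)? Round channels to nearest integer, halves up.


H=28°, S=0.92, L=0.33
C = (1-|2L-1|)×S = (1-|-0.34|)×0.92 = 0.6072
H' = H/60 = 28/60 ≈ 0.4667; X = C×(1-|H' mod 2 - 1|) = 0.28336
m = L - C/2 = 0.33 - 0.3036 = 0.0264
Sector ⌊H'⌋ = 0 → (R',G',B') = (0.6072, 0.28336, 0.0)
RGB = ((R'+m)×255, (G'+m)×255, (B'+m)×255) = (161.568, 78.9888, 6.732)
Round half up → RGB(162, 79, 7)


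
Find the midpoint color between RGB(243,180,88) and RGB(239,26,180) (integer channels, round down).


Midpoint: each channel = ⌊(C₁+C₂)/2⌋
R: ⌊(243+239)/2⌋ = 241
G: ⌊(180+26)/2⌋ = 103
B: ⌊(88+180)/2⌋ = 134
= RGB(241, 103, 134)


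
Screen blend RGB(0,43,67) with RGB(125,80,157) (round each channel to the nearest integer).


Screen: C = 255 - (255-A)×(255-B)/255, rounded to nearest integer
R: 255 - (255-0)×(255-125)/255 = 255 - 33150/255 ≈ 255 - 130.000 = 125.000 → 125
G: 255 - (255-43)×(255-80)/255 = 255 - 37100/255 ≈ 255 - 145.490 = 109.510 → 110
B: 255 - (255-67)×(255-157)/255 = 255 - 18424/255 ≈ 255 - 72.251 = 182.749 → 183
= RGB(125, 110, 183)


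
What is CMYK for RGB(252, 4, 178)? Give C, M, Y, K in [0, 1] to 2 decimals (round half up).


R'=252/255≈0.9882, G'=4/255≈0.0157, B'=178/255≈0.6980
K = 1 - max(R',G',B') = 1 - 252/255 = 3/255 = 0.01176… → 0.01
(1-R'-K)/(1-K) simplifies to (max-R)/max with max = 252:
C = (252-252)/252 = 0/252 = 0 → 0.00
M = (252-4)/252 = 248/252 = 0.98412… → 0.98
Y = (252-178)/252 = 74/252 = 0.29365… → 0.29
= CMYK(0.00, 0.98, 0.29, 0.01)


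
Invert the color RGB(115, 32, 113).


Invert: (255-R, 255-G, 255-B)
R: 255-115 = 140
G: 255-32 = 223
B: 255-113 = 142
= RGB(140, 223, 142)


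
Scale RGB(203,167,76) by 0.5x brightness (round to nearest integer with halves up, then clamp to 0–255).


Multiply each channel by 0.5, round half up, clamp to [0, 255]
R: 203×0.5 = 101.5 → round → 102
G: 167×0.5 = 83.5 → round → 84
B: 76×0.5 = 38
= RGB(102, 84, 38)


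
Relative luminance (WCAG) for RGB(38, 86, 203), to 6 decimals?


Linearize each channel (sRGB transfer function): c = v/255; c_lin = c/12.92 if c ≤ 0.04045, else ((c+0.055)/1.055)^2.4
  R: 38/255 ≈ 0.149020 > 0.04045 → ((0.149020+0.055)/1.055)^2.4 ≈ 0.019382
  G: 86/255 ≈ 0.337255 > 0.04045 → ((0.337255+0.055)/1.055)^2.4 ≈ 0.093059
  B: 203/255 ≈ 0.796078 > 0.04045 → ((0.796078+0.055)/1.055)^2.4 ≈ 0.597202
R_lin = 0.019382, G_lin = 0.093059, B_lin = 0.597202
L = 0.2126×R + 0.7152×G + 0.0722×B
L = 0.2126×0.019382 + 0.7152×0.093059 + 0.0722×0.597202
L ≈ 0.113794


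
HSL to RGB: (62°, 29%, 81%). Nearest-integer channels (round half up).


H=62°, S=0.29, L=0.81
C = (1-|2L-1|)×S = (1-|0.62|)×0.29 = 0.1102
H' = H/60 = 62/60 ≈ 1.0333; X = C×(1-|H' mod 2 - 1|) ≈ 0.1065
m = L - C/2 = 0.81 - 0.0551 = 0.7549
Sector ⌊H'⌋ = 1 → (R',G',B') = (≈0.1065, 0.1102, 0.0)
RGB = ((R'+m)×255, (G'+m)×255, (B'+m)×255) = (219.6638, 220.6005, 192.4995)
Round half up → RGB(220, 221, 192)


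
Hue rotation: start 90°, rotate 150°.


New hue = (H + rotation) mod 360
New hue = (90 + 150) mod 360
= 240 mod 360
= 240°


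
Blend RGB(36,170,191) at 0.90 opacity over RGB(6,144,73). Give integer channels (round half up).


C = α×F + (1-α)×B, with 1-α = 0.10
R: 0.90×36 + 0.10×6 = 32.40 + 0.60 = 33.00 → 33
G: 0.90×170 + 0.10×144 = 153.00 + 14.40 = 167.40 → 167
B: 0.90×191 + 0.10×73 = 171.90 + 7.30 = 179.20 → 179
= RGB(33, 167, 179)


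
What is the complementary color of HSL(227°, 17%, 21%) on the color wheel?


Complement = opposite side of color wheel = hue + 180°
H' = (227 + 180) mod 360 = 47°
S and L unchanged.
= HSL(47°, 17%, 21%)


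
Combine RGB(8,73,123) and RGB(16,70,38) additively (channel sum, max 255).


Additive: each channel = min(255, C₁+C₂)
R: 8+16 = 24 → 24
G: 73+70 = 143 → 143
B: 123+38 = 161 → 161
= RGB(24, 143, 161)


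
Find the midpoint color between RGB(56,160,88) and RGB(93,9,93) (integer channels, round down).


Midpoint: each channel = ⌊(C₁+C₂)/2⌋
R: ⌊(56+93)/2⌋ = 74
G: ⌊(160+9)/2⌋ = 84
B: ⌊(88+93)/2⌋ = 90
= RGB(74, 84, 90)


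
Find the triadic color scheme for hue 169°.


Triadic: equally spaced at 120° intervals
H1 = 169°
H2 = (169 + 120) mod 360 = 289°
H3 = (169 + 240) mod 360 = 49°
Triadic = 169°, 289°, 49°


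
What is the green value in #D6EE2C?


Color: #D6EE2C
R = D6 = 214
G = EE = 238
B = 2C = 44
Green = 238


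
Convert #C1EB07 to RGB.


C1 → 193 (R)
EB → 235 (G)
07 → 7 (B)
= RGB(193, 235, 7)


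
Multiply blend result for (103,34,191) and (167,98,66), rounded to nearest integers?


Multiply: C = A×B/255, rounded to nearest integer
R: 103×167/255 = 17201/255 ≈ 67.455 → 67
G: 34×98/255 = 3332/255 ≈ 13.067 → 13
B: 191×66/255 = 12606/255 ≈ 49.435 → 49
= RGB(67, 13, 49)


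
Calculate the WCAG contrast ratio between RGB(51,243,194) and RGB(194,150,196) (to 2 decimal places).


Linearize each sRGB channel c=v/255: c/12.92 if c ≤ 0.04045 else ((c+0.055)/1.055)^2.4
L = 0.2126×R_lin + 0.7152×G_lin + 0.0722×B_lin
Color 1 (51,243,194):
  R=51: 51/255≈0.2000 > 0.04045 → ((0.2000+0.055)/1.055)^2.4 ≈ 0.03310
  G=243: 243/255≈0.9529 > 0.04045 → ((0.9529+0.055)/1.055)^2.4 ≈ 0.89627
  B=194: 194/255≈0.7608 > 0.04045 → ((0.7608+0.055)/1.055)^2.4 ≈ 0.53948
  L1 = 0.2126×0.03310 + 0.7152×0.89627 + 0.0722×0.53948 ≈ 0.68700
Color 2 (194,150,196):
  R=194: 194/255≈0.7608 > 0.04045 → ((0.7608+0.055)/1.055)^2.4 ≈ 0.53948
  G=150: 150/255≈0.5882 > 0.04045 → ((0.5882+0.055)/1.055)^2.4 ≈ 0.30499
  B=196: 196/255≈0.7686 > 0.04045 → ((0.7686+0.055)/1.055)^2.4 ≈ 0.55201
  L2 = 0.2126×0.53948 + 0.7152×0.30499 + 0.0722×0.55201 ≈ 0.37268
Lighter = 0.68700, Darker = 0.37268
Ratio = (L_lighter + 0.05) / (L_darker + 0.05)
Ratio = (0.68700 + 0.05) / (0.37268 + 0.05) = 0.73700 / 0.42268 ≈ 1.7437
Ratio ≈ 1.74:1


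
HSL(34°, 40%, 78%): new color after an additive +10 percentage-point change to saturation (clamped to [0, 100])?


Original S = 40%
Adjustment = +10 percentage points
New S = 40 + (10) = 50
Clamp to [0, 100] → 50
= HSL(34°, 50%, 78%)


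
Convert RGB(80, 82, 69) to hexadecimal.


R = 80 → 50 (hex)
G = 82 → 52 (hex)
B = 69 → 45 (hex)
Hex = #505245


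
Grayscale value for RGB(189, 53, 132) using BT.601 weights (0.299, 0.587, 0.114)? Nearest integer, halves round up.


Gray = 0.299×R + 0.587×G + 0.114×B
Gray = 0.299×189 + 0.587×53 + 0.114×132
Gray = 56.511 + 31.111 + 15.048
Gray = 102.670 → round half up → 103
Gray = 103


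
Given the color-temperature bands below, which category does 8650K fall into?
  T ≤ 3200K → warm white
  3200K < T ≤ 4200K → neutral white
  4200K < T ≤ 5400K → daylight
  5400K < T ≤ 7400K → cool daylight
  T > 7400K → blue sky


Temperature: 8650K
8650K > 7400K → blue sky
Classification: blue sky


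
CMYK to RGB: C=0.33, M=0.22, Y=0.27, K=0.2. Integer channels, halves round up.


R = 255 × (1-C) × (1-K) = 255 × 0.67 × 0.80 = 136.68 → 137
G = 255 × (1-M) × (1-K) = 255 × 0.78 × 0.80 = 159.12 → 159
B = 255 × (1-Y) × (1-K) = 255 × 0.73 × 0.80 = 148.92 → 149
= RGB(137, 159, 149)


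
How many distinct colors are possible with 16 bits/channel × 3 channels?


Total bits = 16 bits/channel × 3 channels = 48 bits
Distinct colors = 2^48
= 281,474,976,710,656 colors


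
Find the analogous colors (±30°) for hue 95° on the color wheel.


Base hue: 95°
Left analog: (95 - 30) mod 360 = 65°
Right analog: (95 + 30) mod 360 = 125°
Analogous hues = 65° and 125°


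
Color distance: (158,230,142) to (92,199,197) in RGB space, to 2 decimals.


d = √[(R₁-R₂)² + (G₁-G₂)² + (B₁-B₂)²]
d = √[(158-92)² + (230-199)² + (142-197)²]
d = √[4356 + 961 + 3025]
d = √8342
d ≈ 91.33


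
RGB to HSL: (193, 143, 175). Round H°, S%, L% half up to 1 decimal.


Normalize: R'=193/255≈0.7569, G'=143/255≈0.5608, B'=175/255≈0.6863
Max=193/255, Min=143/255, Δ=Max-Min=50/255
L = (Max+Min)/2 = (193+143)/510 = 336/510 = 0.65882… → L = 65.9%
L > 0.5 → S = Δ/(2-Max-Min) = 50/(510-193-143) = 50/174 = 0.28735… → S = 28.7%
(the 1/255 factors cancel in S and H, so raw channel differences can be used)
Max is R' → H = 60 × (((G-B)/Δ) mod 6) = 60 × (((143-175)/50) mod 6)
  (-32)/50 = -0.64; negative, so add 6 → 5.36
  H = 60 × 5.36 = 321.6° → H = 321.6°
= HSL(321.6°, 28.7%, 65.9%)


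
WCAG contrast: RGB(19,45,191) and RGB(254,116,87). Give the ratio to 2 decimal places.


Linearize each sRGB channel c=v/255: c/12.92 if c ≤ 0.04045 else ((c+0.055)/1.055)^2.4
L = 0.2126×R_lin + 0.7152×G_lin + 0.0722×B_lin
Color 1 (19,45,191):
  R=19: 19/255≈0.0745 > 0.04045 → ((0.0745+0.055)/1.055)^2.4 ≈ 0.00651
  G=45: 45/255≈0.1765 > 0.04045 → ((0.1765+0.055)/1.055)^2.4 ≈ 0.02624
  B=191: 191/255≈0.7490 > 0.04045 → ((0.7490+0.055)/1.055)^2.4 ≈ 0.52100
  L1 = 0.2126×0.00651 + 0.7152×0.02624 + 0.0722×0.52100 ≈ 0.05777
Color 2 (254,116,87):
  R=254: 254/255≈0.9961 > 0.04045 → ((0.9961+0.055)/1.055)^2.4 ≈ 0.99110
  G=116: 116/255≈0.4549 > 0.04045 → ((0.4549+0.055)/1.055)^2.4 ≈ 0.17465
  B=87: 87/255≈0.3412 > 0.04045 → ((0.3412+0.055)/1.055)^2.4 ≈ 0.09531
  L2 = 0.2126×0.99110 + 0.7152×0.17465 + 0.0722×0.09531 ≈ 0.34250
Lighter = 0.34250, Darker = 0.05777
Ratio = (L_lighter + 0.05) / (L_darker + 0.05)
Ratio = (0.34250 + 0.05) / (0.05777 + 0.05) = 0.39250 / 0.10777 ≈ 3.6421
Ratio ≈ 3.64:1


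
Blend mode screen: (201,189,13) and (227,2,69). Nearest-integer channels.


Screen: C = 255 - (255-A)×(255-B)/255, rounded to nearest integer
R: 255 - (255-201)×(255-227)/255 = 255 - 1512/255 ≈ 255 - 5.929 = 249.071 → 249
G: 255 - (255-189)×(255-2)/255 = 255 - 16698/255 ≈ 255 - 65.482 = 189.518 → 190
B: 255 - (255-13)×(255-69)/255 = 255 - 45012/255 ≈ 255 - 176.518 = 78.482 → 78
= RGB(249, 190, 78)


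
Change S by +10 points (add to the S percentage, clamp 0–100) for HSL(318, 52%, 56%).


Original S = 52%
Adjustment = +10 percentage points
New S = 52 + (10) = 62
Clamp to [0, 100] → 62
= HSL(318°, 62%, 56%)


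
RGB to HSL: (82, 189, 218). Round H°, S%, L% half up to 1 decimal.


Normalize: R'=82/255≈0.3216, G'=189/255≈0.7412, B'=218/255≈0.8549
Max=218/255, Min=82/255, Δ=Max-Min=136/255
L = (Max+Min)/2 = (218+82)/510 = 300/510 = 0.58823… → L = 58.8%
L > 0.5 → S = Δ/(2-Max-Min) = 136/(510-218-82) = 136/210 = 0.64761… → S = 64.8%
(the 1/255 factors cancel in S and H, so raw channel differences can be used)
Max is B' → H = 60 × ((R-G)/Δ + 4) = 60 × ((82-189)/136 + 4)
  -107/136 + 4 = -0.7867… + 4 = 3.2132…
  H = 60 × 3.2132… = 192.794…° → H = 192.8°
= HSL(192.8°, 64.8%, 58.8%)


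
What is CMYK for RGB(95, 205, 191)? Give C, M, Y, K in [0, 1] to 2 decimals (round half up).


R'=95/255≈0.3725, G'=205/255≈0.8039, B'=191/255≈0.7490
K = 1 - max(R',G',B') = 1 - 205/255 = 50/255 = 0.19607… → 0.20
(1-R'-K)/(1-K) simplifies to (max-R)/max with max = 205:
C = (205-95)/205 = 110/205 = 0.53658… → 0.54
M = (205-205)/205 = 0/205 = 0 → 0.00
Y = (205-191)/205 = 14/205 = 0.06829… → 0.07
= CMYK(0.54, 0.00, 0.07, 0.20)


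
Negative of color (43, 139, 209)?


Invert: (255-R, 255-G, 255-B)
R: 255-43 = 212
G: 255-139 = 116
B: 255-209 = 46
= RGB(212, 116, 46)


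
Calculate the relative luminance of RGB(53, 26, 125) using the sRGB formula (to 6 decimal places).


Linearize each channel (sRGB transfer function): c = v/255; c_lin = c/12.92 if c ≤ 0.04045, else ((c+0.055)/1.055)^2.4
  R: 53/255 ≈ 0.207843 > 0.04045 → ((0.207843+0.055)/1.055)^2.4 ≈ 0.035601
  G: 26/255 ≈ 0.101961 > 0.04045 → ((0.101961+0.055)/1.055)^2.4 ≈ 0.010330
  B: 125/255 ≈ 0.490196 > 0.04045 → ((0.490196+0.055)/1.055)^2.4 ≈ 0.205079
R_lin = 0.035601, G_lin = 0.010330, B_lin = 0.205079
L = 0.2126×R + 0.7152×G + 0.0722×B
L = 0.2126×0.035601 + 0.7152×0.010330 + 0.0722×0.205079
L ≈ 0.029763


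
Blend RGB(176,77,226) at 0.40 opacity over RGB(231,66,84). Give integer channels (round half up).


C = α×F + (1-α)×B, with 1-α = 0.60
R: 0.40×176 + 0.60×231 = 70.40 + 138.60 = 209.00 → 209
G: 0.40×77 + 0.60×66 = 30.80 + 39.60 = 70.40 → 70
B: 0.40×226 + 0.60×84 = 90.40 + 50.40 = 140.80 → 141
= RGB(209, 70, 141)


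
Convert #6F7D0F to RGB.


6F → 111 (R)
7D → 125 (G)
0F → 15 (B)
= RGB(111, 125, 15)


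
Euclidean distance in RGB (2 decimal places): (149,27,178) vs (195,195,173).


d = √[(R₁-R₂)² + (G₁-G₂)² + (B₁-B₂)²]
d = √[(149-195)² + (27-195)² + (178-173)²]
d = √[2116 + 28224 + 25]
d = √30365
d ≈ 174.26


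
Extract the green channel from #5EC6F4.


Color: #5EC6F4
R = 5E = 94
G = C6 = 198
B = F4 = 244
Green = 198


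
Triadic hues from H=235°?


Triadic: equally spaced at 120° intervals
H1 = 235°
H2 = (235 + 120) mod 360 = 355°
H3 = (235 + 240) mod 360 = 115°
Triadic = 235°, 355°, 115°


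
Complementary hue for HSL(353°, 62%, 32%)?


Complement = opposite side of color wheel = hue + 180°
H' = (353 + 180) mod 360 = 173°
S and L unchanged.
= HSL(173°, 62%, 32%)


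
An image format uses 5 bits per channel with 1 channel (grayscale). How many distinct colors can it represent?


Total bits = 5 bits/channel × 1 channels = 5 bits
Distinct colors = 2^5
= 32 colors


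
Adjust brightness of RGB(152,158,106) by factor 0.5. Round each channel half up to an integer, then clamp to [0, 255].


Multiply each channel by 0.5, round half up, clamp to [0, 255]
R: 152×0.5 = 76
G: 158×0.5 = 79
B: 106×0.5 = 53
= RGB(76, 79, 53)


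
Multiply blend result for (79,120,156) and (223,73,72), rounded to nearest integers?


Multiply: C = A×B/255, rounded to nearest integer
R: 79×223/255 = 17617/255 ≈ 69.086 → 69
G: 120×73/255 = 8760/255 ≈ 34.353 → 34
B: 156×72/255 = 11232/255 ≈ 44.047 → 44
= RGB(69, 34, 44)


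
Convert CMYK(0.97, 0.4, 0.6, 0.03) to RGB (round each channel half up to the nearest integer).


R = 255 × (1-C) × (1-K) = 255 × 0.03 × 0.97 = 7.4205 → 7
G = 255 × (1-M) × (1-K) = 255 × 0.60 × 0.97 = 148.41 → 148
B = 255 × (1-Y) × (1-K) = 255 × 0.40 × 0.97 = 98.94 → 99
= RGB(7, 148, 99)


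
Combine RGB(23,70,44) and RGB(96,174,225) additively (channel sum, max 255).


Additive: each channel = min(255, C₁+C₂)
R: 23+96 = 119 → 119
G: 70+174 = 244 → 244
B: 44+225 = 269 → 255
= RGB(119, 244, 255)


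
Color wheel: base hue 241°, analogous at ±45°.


Base hue: 241°
Left analog: (241 - 45) mod 360 = 196°
Right analog: (241 + 45) mod 360 = 286°
Analogous hues = 196° and 286°


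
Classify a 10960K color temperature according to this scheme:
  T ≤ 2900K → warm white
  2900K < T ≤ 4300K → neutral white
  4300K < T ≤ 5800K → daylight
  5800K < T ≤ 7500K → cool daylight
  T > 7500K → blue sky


Temperature: 10960K
10960K > 7500K → blue sky
Classification: blue sky


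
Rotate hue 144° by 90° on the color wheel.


New hue = (H + rotation) mod 360
New hue = (144 + 90) mod 360
= 234 mod 360
= 234°
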